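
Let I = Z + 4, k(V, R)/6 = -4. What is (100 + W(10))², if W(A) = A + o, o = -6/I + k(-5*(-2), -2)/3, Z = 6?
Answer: 257049/25 ≈ 10282.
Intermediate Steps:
k(V, R) = -24 (k(V, R) = 6*(-4) = -24)
I = 10 (I = 6 + 4 = 10)
o = -43/5 (o = -6/(1*10) - 24/3 = -6/10 - 24*⅓ = -6*⅒ - 8 = -⅗ - 8 = -43/5 ≈ -8.6000)
W(A) = -43/5 + A (W(A) = A - 43/5 = -43/5 + A)
(100 + W(10))² = (100 + (-43/5 + 10))² = (100 + 7/5)² = (507/5)² = 257049/25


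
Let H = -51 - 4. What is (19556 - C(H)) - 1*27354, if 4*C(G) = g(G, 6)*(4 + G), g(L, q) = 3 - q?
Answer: -31345/4 ≈ -7836.3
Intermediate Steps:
H = -55
C(G) = -3 - 3*G/4 (C(G) = ((3 - 1*6)*(4 + G))/4 = ((3 - 6)*(4 + G))/4 = (-3*(4 + G))/4 = (-12 - 3*G)/4 = -3 - 3*G/4)
(19556 - C(H)) - 1*27354 = (19556 - (-3 - 3/4*(-55))) - 1*27354 = (19556 - (-3 + 165/4)) - 27354 = (19556 - 1*153/4) - 27354 = (19556 - 153/4) - 27354 = 78071/4 - 27354 = -31345/4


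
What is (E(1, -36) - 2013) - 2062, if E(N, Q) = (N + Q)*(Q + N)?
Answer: -2850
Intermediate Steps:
E(N, Q) = (N + Q)² (E(N, Q) = (N + Q)*(N + Q) = (N + Q)²)
(E(1, -36) - 2013) - 2062 = ((1 - 36)² - 2013) - 2062 = ((-35)² - 2013) - 2062 = (1225 - 2013) - 2062 = -788 - 2062 = -2850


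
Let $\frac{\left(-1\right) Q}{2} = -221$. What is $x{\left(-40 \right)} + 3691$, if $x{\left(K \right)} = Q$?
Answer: $4133$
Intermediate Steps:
$Q = 442$ ($Q = \left(-2\right) \left(-221\right) = 442$)
$x{\left(K \right)} = 442$
$x{\left(-40 \right)} + 3691 = 442 + 3691 = 4133$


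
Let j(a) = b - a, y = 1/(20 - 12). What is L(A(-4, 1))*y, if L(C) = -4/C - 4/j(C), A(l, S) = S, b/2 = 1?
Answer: -1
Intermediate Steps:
b = 2 (b = 2*1 = 2)
y = ⅛ (y = 1/8 = ⅛ ≈ 0.12500)
j(a) = 2 - a
L(C) = -4/C - 4/(2 - C)
L(A(-4, 1))*y = (8/(1*(-2 + 1)))*(⅛) = (8*1/(-1))*(⅛) = (8*1*(-1))*(⅛) = -8*⅛ = -1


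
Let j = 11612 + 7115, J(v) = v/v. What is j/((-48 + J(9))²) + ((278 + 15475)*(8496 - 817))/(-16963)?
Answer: -266899070882/37471267 ≈ -7122.8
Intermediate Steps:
J(v) = 1
j = 18727
j/((-48 + J(9))²) + ((278 + 15475)*(8496 - 817))/(-16963) = 18727/((-48 + 1)²) + ((278 + 15475)*(8496 - 817))/(-16963) = 18727/((-47)²) + (15753*7679)*(-1/16963) = 18727/2209 + 120967287*(-1/16963) = 18727*(1/2209) - 120967287/16963 = 18727/2209 - 120967287/16963 = -266899070882/37471267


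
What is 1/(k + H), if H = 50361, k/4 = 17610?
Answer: 1/120801 ≈ 8.2781e-6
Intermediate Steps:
k = 70440 (k = 4*17610 = 70440)
1/(k + H) = 1/(70440 + 50361) = 1/120801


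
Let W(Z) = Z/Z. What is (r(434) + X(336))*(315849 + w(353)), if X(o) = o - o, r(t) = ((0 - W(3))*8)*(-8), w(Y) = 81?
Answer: 20219520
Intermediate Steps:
W(Z) = 1
r(t) = 64 (r(t) = ((0 - 1*1)*8)*(-8) = ((0 - 1)*8)*(-8) = -1*8*(-8) = -8*(-8) = 64)
X(o) = 0
(r(434) + X(336))*(315849 + w(353)) = (64 + 0)*(315849 + 81) = 64*315930 = 20219520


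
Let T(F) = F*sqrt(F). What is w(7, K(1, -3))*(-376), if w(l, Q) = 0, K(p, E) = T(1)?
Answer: 0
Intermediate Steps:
T(F) = F**(3/2)
K(p, E) = 1 (K(p, E) = 1**(3/2) = 1)
w(7, K(1, -3))*(-376) = 0*(-376) = 0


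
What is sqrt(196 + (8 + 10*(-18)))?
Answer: 2*sqrt(6) ≈ 4.8990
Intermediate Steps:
sqrt(196 + (8 + 10*(-18))) = sqrt(196 + (8 - 180)) = sqrt(196 - 172) = sqrt(24) = 2*sqrt(6)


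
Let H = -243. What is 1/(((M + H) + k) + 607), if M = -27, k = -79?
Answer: 1/258 ≈ 0.0038760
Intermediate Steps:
1/(((M + H) + k) + 607) = 1/(((-27 - 243) - 79) + 607) = 1/((-270 - 79) + 607) = 1/(-349 + 607) = 1/258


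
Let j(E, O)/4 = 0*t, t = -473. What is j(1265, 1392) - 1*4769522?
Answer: -4769522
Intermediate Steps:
j(E, O) = 0 (j(E, O) = 4*(0*(-473)) = 4*0 = 0)
j(1265, 1392) - 1*4769522 = 0 - 1*4769522 = 0 - 4769522 = -4769522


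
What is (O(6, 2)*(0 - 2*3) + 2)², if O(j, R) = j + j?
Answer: 4900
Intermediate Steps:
O(j, R) = 2*j
(O(6, 2)*(0 - 2*3) + 2)² = ((2*6)*(0 - 2*3) + 2)² = (12*(0 - 6) + 2)² = (12*(-6) + 2)² = (-72 + 2)² = (-70)² = 4900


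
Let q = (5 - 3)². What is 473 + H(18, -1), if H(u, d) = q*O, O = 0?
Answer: 473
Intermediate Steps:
q = 4 (q = 2² = 4)
H(u, d) = 0 (H(u, d) = 4*0 = 0)
473 + H(18, -1) = 473 + 0 = 473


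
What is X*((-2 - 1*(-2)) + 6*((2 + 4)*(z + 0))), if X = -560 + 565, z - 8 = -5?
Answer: 540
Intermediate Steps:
z = 3 (z = 8 - 5 = 3)
X = 5
X*((-2 - 1*(-2)) + 6*((2 + 4)*(z + 0))) = 5*((-2 - 1*(-2)) + 6*((2 + 4)*(3 + 0))) = 5*((-2 + 2) + 6*(6*3)) = 5*(0 + 6*18) = 5*(0 + 108) = 5*108 = 540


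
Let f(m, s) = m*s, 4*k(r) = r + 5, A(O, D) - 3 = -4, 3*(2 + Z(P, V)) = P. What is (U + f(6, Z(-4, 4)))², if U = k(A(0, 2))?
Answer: 361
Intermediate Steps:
Z(P, V) = -2 + P/3
A(O, D) = -1 (A(O, D) = 3 - 4 = -1)
k(r) = 5/4 + r/4 (k(r) = (r + 5)/4 = (5 + r)/4 = 5/4 + r/4)
U = 1 (U = 5/4 + (¼)*(-1) = 5/4 - ¼ = 1)
(U + f(6, Z(-4, 4)))² = (1 + 6*(-2 + (⅓)*(-4)))² = (1 + 6*(-2 - 4/3))² = (1 + 6*(-10/3))² = (1 - 20)² = (-19)² = 361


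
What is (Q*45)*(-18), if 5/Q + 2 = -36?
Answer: 2025/19 ≈ 106.58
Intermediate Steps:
Q = -5/38 (Q = 5/(-2 - 36) = 5/(-38) = 5*(-1/38) = -5/38 ≈ -0.13158)
(Q*45)*(-18) = -5/38*45*(-18) = -225/38*(-18) = 2025/19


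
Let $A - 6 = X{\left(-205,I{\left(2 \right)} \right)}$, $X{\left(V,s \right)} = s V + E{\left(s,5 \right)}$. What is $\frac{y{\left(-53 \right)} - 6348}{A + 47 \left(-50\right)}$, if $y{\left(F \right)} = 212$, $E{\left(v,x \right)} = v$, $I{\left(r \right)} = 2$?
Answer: $\frac{767}{344} \approx 2.2297$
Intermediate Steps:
$X{\left(V,s \right)} = s + V s$ ($X{\left(V,s \right)} = s V + s = V s + s = s + V s$)
$A = -402$ ($A = 6 + 2 \left(1 - 205\right) = 6 + 2 \left(-204\right) = 6 - 408 = -402$)
$\frac{y{\left(-53 \right)} - 6348}{A + 47 \left(-50\right)} = \frac{212 - 6348}{-402 + 47 \left(-50\right)} = \frac{212 - 6348}{-402 - 2350} = - \frac{6136}{-2752} = \left(-6136\right) \left(- \frac{1}{2752}\right) = \frac{767}{344}$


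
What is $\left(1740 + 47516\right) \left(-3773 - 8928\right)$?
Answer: $-625600456$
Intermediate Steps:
$\left(1740 + 47516\right) \left(-3773 - 8928\right) = 49256 \left(-12701\right) = -625600456$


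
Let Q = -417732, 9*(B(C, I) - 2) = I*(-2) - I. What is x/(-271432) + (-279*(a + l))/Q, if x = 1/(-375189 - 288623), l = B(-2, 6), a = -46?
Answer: -27528902307811/896034238812832 ≈ -0.030723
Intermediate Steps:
B(C, I) = 2 - I/3 (B(C, I) = 2 + (I*(-2) - I)/9 = 2 + (-2*I - I)/9 = 2 + (-3*I)/9 = 2 - I/3)
l = 0 (l = 2 - ⅓*6 = 2 - 2 = 0)
x = -1/663812 (x = 1/(-663812) = -1/663812 ≈ -1.5065e-6)
x/(-271432) + (-279*(a + l))/Q = -1/663812/(-271432) - 279*(-46 + 0)/(-417732) = -1/663812*(-1/271432) - 279*(-46)*(-1/417732) = 1/180179818784 + 12834*(-1/417732) = 1/180179818784 - 2139/69622 = -27528902307811/896034238812832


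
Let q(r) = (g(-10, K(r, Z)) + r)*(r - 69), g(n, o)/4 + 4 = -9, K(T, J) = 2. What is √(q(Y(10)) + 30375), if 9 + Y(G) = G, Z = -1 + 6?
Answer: √33843 ≈ 183.96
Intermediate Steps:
Z = 5
Y(G) = -9 + G
g(n, o) = -52 (g(n, o) = -16 + 4*(-9) = -16 - 36 = -52)
q(r) = (-69 + r)*(-52 + r) (q(r) = (-52 + r)*(r - 69) = (-52 + r)*(-69 + r) = (-69 + r)*(-52 + r))
√(q(Y(10)) + 30375) = √((3588 + (-9 + 10)² - 121*(-9 + 10)) + 30375) = √((3588 + 1² - 121*1) + 30375) = √((3588 + 1 - 121) + 30375) = √(3468 + 30375) = √33843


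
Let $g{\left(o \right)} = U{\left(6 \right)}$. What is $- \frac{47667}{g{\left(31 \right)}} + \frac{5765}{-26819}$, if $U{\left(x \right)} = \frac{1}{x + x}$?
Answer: $- \frac{15340581041}{26819} \approx -5.72 \cdot 10^{5}$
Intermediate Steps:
$U{\left(x \right)} = \frac{1}{2 x}$
$g{\left(o \right)} = \frac{1}{12}$ ($g{\left(o \right)} = \frac{1}{2 \cdot 6} = \frac{1}{2} \cdot \frac{1}{6} = \frac{1}{12}$)
$- \frac{47667}{g{\left(31 \right)}} + \frac{5765}{-26819} = - 47667 \frac{1}{\frac{1}{12}} + \frac{5765}{-26819} = \left(-47667\right) 12 + 5765 \left(- \frac{1}{26819}\right) = -572004 - \frac{5765}{26819} = - \frac{15340581041}{26819}$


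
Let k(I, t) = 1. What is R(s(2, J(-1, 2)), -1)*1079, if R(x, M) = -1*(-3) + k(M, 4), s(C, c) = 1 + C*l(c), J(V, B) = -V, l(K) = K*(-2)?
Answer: 4316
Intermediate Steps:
l(K) = -2*K
s(C, c) = 1 - 2*C*c (s(C, c) = 1 + C*(-2*c) = 1 - 2*C*c)
R(x, M) = 4 (R(x, M) = -1*(-3) + 1 = 3 + 1 = 4)
R(s(2, J(-1, 2)), -1)*1079 = 4*1079 = 4316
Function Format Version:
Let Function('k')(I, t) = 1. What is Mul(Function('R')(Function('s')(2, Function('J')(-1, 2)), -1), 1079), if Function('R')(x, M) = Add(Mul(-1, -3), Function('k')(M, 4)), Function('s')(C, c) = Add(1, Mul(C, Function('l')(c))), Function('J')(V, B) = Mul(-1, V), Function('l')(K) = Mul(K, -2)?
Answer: 4316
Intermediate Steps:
Function('l')(K) = Mul(-2, K)
Function('s')(C, c) = Add(1, Mul(-2, C, c)) (Function('s')(C, c) = Add(1, Mul(C, Mul(-2, c))) = Add(1, Mul(-2, C, c)))
Function('R')(x, M) = 4 (Function('R')(x, M) = Add(Mul(-1, -3), 1) = Add(3, 1) = 4)
Mul(Function('R')(Function('s')(2, Function('J')(-1, 2)), -1), 1079) = Mul(4, 1079) = 4316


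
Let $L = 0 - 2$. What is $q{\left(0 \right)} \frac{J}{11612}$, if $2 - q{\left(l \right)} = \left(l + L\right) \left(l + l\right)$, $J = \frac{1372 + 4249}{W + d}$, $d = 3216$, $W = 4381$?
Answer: $\frac{5621}{44108182} \approx 0.00012744$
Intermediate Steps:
$L = -2$
$J = \frac{5621}{7597}$ ($J = \frac{1372 + 4249}{4381 + 3216} = \frac{5621}{7597} \approx 0.7399$)
$q{\left(l \right)} = 2 - 2 l \left(-2 + l\right)$ ($q{\left(l \right)} = 2 - \left(l - 2\right) \left(l + l\right) = 2 - \left(-2 + l\right) 2 l = 2 - 2 l \left(-2 + l\right)$)
$q{\left(0 \right)} \frac{J}{11612} = \left(2 - 2 \cdot 0^{2} + 4 \cdot 0\right) \frac{5621}{7597 \cdot 11612} = \left(2 - 0 + 0\right) \frac{5621}{7597} \cdot \frac{1}{11612} = \left(2 + 0 + 0\right) \frac{5621}{88216364} = 2 \cdot \frac{5621}{88216364} = \frac{5621}{44108182}$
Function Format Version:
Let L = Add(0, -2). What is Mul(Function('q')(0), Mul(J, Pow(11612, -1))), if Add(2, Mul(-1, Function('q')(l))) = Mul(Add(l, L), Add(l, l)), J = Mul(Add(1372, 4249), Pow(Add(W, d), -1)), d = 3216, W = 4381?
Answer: Rational(5621, 44108182) ≈ 0.00012744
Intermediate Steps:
L = -2
J = Rational(5621, 7597) (J = Mul(Add(1372, 4249), Pow(Add(4381, 3216), -1)) = Mul(5621, Pow(7597, -1)) = Mul(5621, Rational(1, 7597)) = Rational(5621, 7597) ≈ 0.73990)
Function('q')(l) = Add(2, Mul(-2, l, Add(-2, l))) (Function('q')(l) = Add(2, Mul(-1, Mul(Add(l, -2), Add(l, l)))) = Add(2, Mul(-1, Mul(Add(-2, l), Mul(2, l)))) = Add(2, Mul(-1, Mul(2, l, Add(-2, l)))) = Add(2, Mul(-2, l, Add(-2, l))))
Mul(Function('q')(0), Mul(J, Pow(11612, -1))) = Mul(Add(2, Mul(-2, Pow(0, 2)), Mul(4, 0)), Mul(Rational(5621, 7597), Pow(11612, -1))) = Mul(Add(2, Mul(-2, 0), 0), Mul(Rational(5621, 7597), Rational(1, 11612))) = Mul(Add(2, 0, 0), Rational(5621, 88216364)) = Mul(2, Rational(5621, 88216364)) = Rational(5621, 44108182)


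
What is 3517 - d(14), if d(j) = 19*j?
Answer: 3251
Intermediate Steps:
3517 - d(14) = 3517 - 19*14 = 3517 - 1*266 = 3517 - 266 = 3251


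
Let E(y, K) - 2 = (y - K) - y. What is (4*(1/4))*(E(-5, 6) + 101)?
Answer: 97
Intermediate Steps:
E(y, K) = 2 - K (E(y, K) = 2 + ((y - K) - y) = 2 - K)
(4*(1/4))*(E(-5, 6) + 101) = (4*(1/4))*((2 - 1*6) + 101) = (4*(1*(¼)))*((2 - 6) + 101) = (4*(¼))*(-4 + 101) = 1*97 = 97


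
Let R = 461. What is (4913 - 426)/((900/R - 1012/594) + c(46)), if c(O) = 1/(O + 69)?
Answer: 6422714235/368257 ≈ 17441.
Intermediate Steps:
c(O) = 1/(69 + O)
(4913 - 426)/((900/R - 1012/594) + c(46)) = (4913 - 426)/((900/461 - 1012/594) + 1/(69 + 46)) = 4487/((900*(1/461) - 1012*1/594) + 1/115) = 4487/((900/461 - 46/27) + 1/115) = 4487/(3094/12447 + 1/115) = 4487/(368257/1431405) = 4487*(1431405/368257) = 6422714235/368257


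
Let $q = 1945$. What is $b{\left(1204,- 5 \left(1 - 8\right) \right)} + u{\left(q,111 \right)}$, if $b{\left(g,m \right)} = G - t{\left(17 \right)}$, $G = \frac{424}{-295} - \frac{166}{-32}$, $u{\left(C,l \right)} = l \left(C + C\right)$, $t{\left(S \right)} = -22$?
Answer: $\frac{2038170341}{4720} \approx 4.3182 \cdot 10^{5}$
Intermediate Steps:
$u{\left(C,l \right)} = 2 C l$ ($u{\left(C,l \right)} = l 2 C = 2 C l$)
$G = \frac{17701}{4720}$ ($G = 424 \left(- \frac{1}{295}\right) - - \frac{83}{16} = - \frac{424}{295} + \frac{83}{16} = \frac{17701}{4720} \approx 3.7502$)
$b{\left(g,m \right)} = \frac{121541}{4720}$ ($b{\left(g,m \right)} = \frac{17701}{4720} - -22 = \frac{17701}{4720} + 22 = \frac{121541}{4720}$)
$b{\left(1204,- 5 \left(1 - 8\right) \right)} + u{\left(q,111 \right)} = \frac{121541}{4720} + 2 \cdot 1945 \cdot 111 = \frac{121541}{4720} + 431790 = \frac{2038170341}{4720}$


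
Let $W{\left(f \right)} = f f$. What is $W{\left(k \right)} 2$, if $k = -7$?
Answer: $98$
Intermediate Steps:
$W{\left(f \right)} = f^{2}$
$W{\left(k \right)} 2 = \left(-7\right)^{2} \cdot 2 = 49 \cdot 2 = 98$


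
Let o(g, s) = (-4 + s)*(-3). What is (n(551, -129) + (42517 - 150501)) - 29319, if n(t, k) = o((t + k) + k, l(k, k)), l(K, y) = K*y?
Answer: -187214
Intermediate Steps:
o(g, s) = 12 - 3*s
n(t, k) = 12 - 3*k**2 (n(t, k) = 12 - 3*k*k = 12 - 3*k**2)
(n(551, -129) + (42517 - 150501)) - 29319 = ((12 - 3*(-129)**2) + (42517 - 150501)) - 29319 = ((12 - 3*16641) - 107984) - 29319 = ((12 - 49923) - 107984) - 29319 = (-49911 - 107984) - 29319 = -157895 - 29319 = -187214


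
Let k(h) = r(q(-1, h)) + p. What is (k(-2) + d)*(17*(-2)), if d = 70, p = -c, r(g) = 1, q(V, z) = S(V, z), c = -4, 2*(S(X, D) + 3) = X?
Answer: -2550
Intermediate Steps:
S(X, D) = -3 + X/2
q(V, z) = -3 + V/2
p = 4 (p = -1*(-4) = 4)
k(h) = 5 (k(h) = 1 + 4 = 5)
(k(-2) + d)*(17*(-2)) = (5 + 70)*(17*(-2)) = 75*(-34) = -2550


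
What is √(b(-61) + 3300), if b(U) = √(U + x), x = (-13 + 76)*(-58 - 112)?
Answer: √(3300 + I*√10771) ≈ 57.453 + 0.9032*I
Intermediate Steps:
x = -10710 (x = 63*(-170) = -10710)
b(U) = √(-10710 + U) (b(U) = √(U - 10710) = √(-10710 + U))
√(b(-61) + 3300) = √(√(-10710 - 61) + 3300) = √(√(-10771) + 3300) = √(I*√10771 + 3300) = √(3300 + I*√10771)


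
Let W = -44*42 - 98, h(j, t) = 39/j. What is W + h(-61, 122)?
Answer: -118745/61 ≈ -1946.6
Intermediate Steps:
W = -1946 (W = -1848 - 98 = -1946)
W + h(-61, 122) = -1946 + 39/(-61) = -1946 + 39*(-1/61) = -1946 - 39/61 = -118745/61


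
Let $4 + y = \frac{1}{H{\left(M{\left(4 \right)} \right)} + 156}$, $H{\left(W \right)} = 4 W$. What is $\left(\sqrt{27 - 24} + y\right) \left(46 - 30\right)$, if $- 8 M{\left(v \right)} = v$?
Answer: $- \frac{4920}{77} + 16 \sqrt{3} \approx -36.183$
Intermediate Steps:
$M{\left(v \right)} = - \frac{v}{8}$
$y = - \frac{615}{154}$ ($y = -4 + \frac{1}{4 \left(\left(- \frac{1}{8}\right) 4\right) + 156} = -4 + \frac{1}{4 \left(- \frac{1}{2}\right) + 156} = -4 + \frac{1}{-2 + 156} = -4 + \frac{1}{154} = - \frac{615}{154} \approx -3.9935$)
$\left(\sqrt{27 - 24} + y\right) \left(46 - 30\right) = \left(\sqrt{27 - 24} - \frac{615}{154}\right) \left(46 - 30\right) = \left(\sqrt{3} - \frac{615}{154}\right) 16 = \left(- \frac{615}{154} + \sqrt{3}\right) 16 = - \frac{4920}{77} + 16 \sqrt{3}$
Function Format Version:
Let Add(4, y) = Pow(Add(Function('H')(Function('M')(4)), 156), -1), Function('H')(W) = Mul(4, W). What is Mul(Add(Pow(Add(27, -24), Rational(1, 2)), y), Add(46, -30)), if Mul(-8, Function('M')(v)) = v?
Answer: Add(Rational(-4920, 77), Mul(16, Pow(3, Rational(1, 2)))) ≈ -36.183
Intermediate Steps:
Function('M')(v) = Mul(Rational(-1, 8), v)
y = Rational(-615, 154) (y = Add(-4, Pow(Add(Mul(4, Mul(Rational(-1, 8), 4)), 156), -1)) = Add(-4, Pow(Add(Mul(4, Rational(-1, 2)), 156), -1)) = Add(-4, Pow(Add(-2, 156), -1)) = Add(-4, Pow(154, -1)) = Add(-4, Rational(1, 154)) = Rational(-615, 154) ≈ -3.9935)
Mul(Add(Pow(Add(27, -24), Rational(1, 2)), y), Add(46, -30)) = Mul(Add(Pow(Add(27, -24), Rational(1, 2)), Rational(-615, 154)), Add(46, -30)) = Mul(Add(Pow(3, Rational(1, 2)), Rational(-615, 154)), 16) = Mul(Add(Rational(-615, 154), Pow(3, Rational(1, 2))), 16) = Add(Rational(-4920, 77), Mul(16, Pow(3, Rational(1, 2))))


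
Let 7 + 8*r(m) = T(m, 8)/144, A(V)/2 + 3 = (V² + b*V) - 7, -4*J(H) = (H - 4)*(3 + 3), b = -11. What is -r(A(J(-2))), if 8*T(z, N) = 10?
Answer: 4027/4608 ≈ 0.87391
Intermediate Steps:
T(z, N) = 5/4 (T(z, N) = (⅛)*10 = 5/4)
J(H) = 6 - 3*H/2 (J(H) = -(H - 4)*(3 + 3)/4 = -(-4 + H)*6/4 = -(-24 + 6*H)/4 = 6 - 3*H/2)
A(V) = -20 - 22*V + 2*V² (A(V) = -6 + 2*((V² - 11*V) - 7) = -6 + 2*(-7 + V² - 11*V) = -6 + (-14 - 22*V + 2*V²) = -20 - 22*V + 2*V²)
r(m) = -4027/4608 (r(m) = -7/8 + ((5/4)/144)/8 = -7/8 + ((5/4)*(1/144))/8 = -7/8 + (⅛)*(5/576) = -7/8 + 5/4608 = -4027/4608)
-r(A(J(-2))) = -1*(-4027/4608) = 4027/4608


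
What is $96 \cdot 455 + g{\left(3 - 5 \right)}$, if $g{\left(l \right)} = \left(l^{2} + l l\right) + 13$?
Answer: $43701$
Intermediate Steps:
$g{\left(l \right)} = 13 + 2 l^{2}$ ($g{\left(l \right)} = \left(l^{2} + l^{2}\right) + 13 = 2 l^{2} + 13 = 13 + 2 l^{2}$)
$96 \cdot 455 + g{\left(3 - 5 \right)} = 96 \cdot 455 + \left(13 + 2 \left(3 - 5\right)^{2}\right) = 43680 + \left(13 + 2 \left(3 - 5\right)^{2}\right) = 43680 + \left(13 + 2 \left(-2\right)^{2}\right) = 43680 + \left(13 + 2 \cdot 4\right) = 43680 + \left(13 + 8\right) = 43680 + 21 = 43701$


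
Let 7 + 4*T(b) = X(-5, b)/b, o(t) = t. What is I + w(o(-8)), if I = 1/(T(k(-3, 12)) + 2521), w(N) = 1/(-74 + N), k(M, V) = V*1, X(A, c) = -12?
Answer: -2437/206558 ≈ -0.011798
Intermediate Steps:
k(M, V) = V
T(b) = -7/4 - 3/b (T(b) = -7/4 + (-12/b)/4 = -7/4 - 3/b)
I = 1/2519 (I = 1/((-7/4 - 3/12) + 2521) = 1/((-7/4 - 3*1/12) + 2521) = 1/((-7/4 - ¼) + 2521) = 1/(-2 + 2521) = 1/2519 ≈ 0.00039698)
I + w(o(-8)) = 1/2519 + 1/(-74 - 8) = 1/2519 + 1/(-82) = 1/2519 - 1/82 = -2437/206558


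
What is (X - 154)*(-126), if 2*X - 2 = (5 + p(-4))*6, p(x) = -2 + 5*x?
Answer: 25704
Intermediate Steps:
X = -50 (X = 1 + ((5 + (-2 + 5*(-4)))*6)/2 = 1 + ((5 + (-2 - 20))*6)/2 = 1 + ((5 - 22)*6)/2 = 1 + (-17*6)/2 = 1 + (1/2)*(-102) = 1 - 51 = -50)
(X - 154)*(-126) = (-50 - 154)*(-126) = -204*(-126) = 25704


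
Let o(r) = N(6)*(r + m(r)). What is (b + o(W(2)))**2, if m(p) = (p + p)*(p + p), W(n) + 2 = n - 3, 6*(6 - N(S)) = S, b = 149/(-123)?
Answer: 405861316/15129 ≈ 26827.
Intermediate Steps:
b = -149/123 (b = 149*(-1/123) = -149/123 ≈ -1.2114)
N(S) = 6 - S/6
W(n) = -5 + n (W(n) = -2 + (n - 3) = -2 + (-3 + n) = -5 + n)
m(p) = 4*p**2 (m(p) = (2*p)*(2*p) = 4*p**2)
o(r) = 5*r + 20*r**2 (o(r) = (6 - 1/6*6)*(r + 4*r**2) = (6 - 1)*(r + 4*r**2) = 5*(r + 4*r**2) = 5*r + 20*r**2)
(b + o(W(2)))**2 = (-149/123 + 5*(-5 + 2)*(1 + 4*(-5 + 2)))**2 = (-149/123 + 5*(-3)*(1 + 4*(-3)))**2 = (-149/123 + 5*(-3)*(1 - 12))**2 = (-149/123 + 5*(-3)*(-11))**2 = (-149/123 + 165)**2 = (20146/123)**2 = 405861316/15129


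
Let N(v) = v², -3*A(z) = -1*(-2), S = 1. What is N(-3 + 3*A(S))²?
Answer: 625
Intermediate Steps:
A(z) = -⅔ (A(z) = -(-1)*(-2)/3 = -⅓*2 = -⅔)
N(-3 + 3*A(S))² = ((-3 + 3*(-⅔))²)² = ((-3 - 2)²)² = ((-5)²)² = 25² = 625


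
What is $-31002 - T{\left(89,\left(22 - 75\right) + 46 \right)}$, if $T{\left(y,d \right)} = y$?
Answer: $-31091$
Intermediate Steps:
$-31002 - T{\left(89,\left(22 - 75\right) + 46 \right)} = -31002 - 89 = -31091$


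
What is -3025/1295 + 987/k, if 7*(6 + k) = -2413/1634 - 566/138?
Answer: -229559417/1555813 ≈ -147.55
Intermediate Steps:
k = -282329/41538 (k = -6 + (-2413/1634 - 566/138)/7 = -6 + (-2413*1/1634 - 566*1/138)/7 = -6 + (-127/86 - 283/69)/7 = -6 + (⅐)*(-33101/5934) = -6 - 33101/41538 = -282329/41538 ≈ -6.7969)
-3025/1295 + 987/k = -3025/1295 + 987/(-282329/41538) = -3025*1/1295 + 987*(-41538/282329) = -605/259 - 872298/6007 = -229559417/1555813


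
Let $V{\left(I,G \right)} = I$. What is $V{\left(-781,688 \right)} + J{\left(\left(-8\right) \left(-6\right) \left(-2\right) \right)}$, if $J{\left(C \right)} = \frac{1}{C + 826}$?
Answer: $- \frac{570129}{730} \approx -781.0$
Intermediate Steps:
$J{\left(C \right)} = \frac{1}{826 + C}$
$V{\left(-781,688 \right)} + J{\left(\left(-8\right) \left(-6\right) \left(-2\right) \right)} = -781 + \frac{1}{826 + \left(-8\right) \left(-6\right) \left(-2\right)} = -781 + \frac{1}{826 + 48 \left(-2\right)} = -781 + \frac{1}{826 - 96} = -781 + \frac{1}{730} = - \frac{570129}{730}$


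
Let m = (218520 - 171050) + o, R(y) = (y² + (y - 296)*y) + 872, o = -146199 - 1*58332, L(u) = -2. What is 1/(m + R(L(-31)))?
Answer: -1/155589 ≈ -6.4272e-6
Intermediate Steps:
o = -204531 (o = -146199 - 58332 = -204531)
R(y) = 872 + y² + y*(-296 + y) (R(y) = (y² + (-296 + y)*y) + 872 = (y² + y*(-296 + y)) + 872 = 872 + y² + y*(-296 + y))
m = -157061 (m = (218520 - 171050) - 204531 = 47470 - 204531 = -157061)
1/(m + R(L(-31))) = 1/(-157061 + (872 - 296*(-2) + 2*(-2)²)) = 1/(-157061 + (872 + 592 + 2*4)) = 1/(-157061 + (872 + 592 + 8)) = 1/(-157061 + 1472) = 1/(-155589) = -1/155589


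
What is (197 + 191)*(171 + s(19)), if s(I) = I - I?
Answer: 66348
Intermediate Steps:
s(I) = 0
(197 + 191)*(171 + s(19)) = (197 + 191)*(171 + 0) = 388*171 = 66348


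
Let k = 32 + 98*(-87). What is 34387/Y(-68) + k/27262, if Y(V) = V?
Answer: -469017993/926908 ≈ -506.00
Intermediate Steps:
k = -8494 (k = 32 - 8526 = -8494)
34387/Y(-68) + k/27262 = 34387/(-68) - 8494/27262 = 34387*(-1/68) - 8494*1/27262 = -34387/68 - 4247/13631 = -469017993/926908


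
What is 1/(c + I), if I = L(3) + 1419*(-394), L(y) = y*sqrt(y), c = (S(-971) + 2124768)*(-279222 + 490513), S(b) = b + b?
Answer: 448533469280/201182273064352703718373 - 3*sqrt(3)/201182273064352703718373 ≈ 2.2295e-12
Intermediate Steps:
S(b) = 2*b
c = 448534028366 (c = (2*(-971) + 2124768)*(-279222 + 490513) = (-1942 + 2124768)*211291 = 2122826*211291 = 448534028366)
L(y) = y**(3/2)
I = -559086 + 3*sqrt(3) (I = 3**(3/2) + 1419*(-394) = 3*sqrt(3) - 559086 = -559086 + 3*sqrt(3) ≈ -5.5908e+5)
1/(c + I) = 1/(448534028366 + (-559086 + 3*sqrt(3))) = 1/(448533469280 + 3*sqrt(3))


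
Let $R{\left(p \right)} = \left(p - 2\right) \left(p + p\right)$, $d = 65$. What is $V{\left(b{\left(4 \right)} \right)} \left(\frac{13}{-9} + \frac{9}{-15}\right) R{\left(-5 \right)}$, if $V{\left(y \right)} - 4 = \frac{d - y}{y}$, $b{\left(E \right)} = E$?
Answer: $- \frac{24794}{9} \approx -2754.9$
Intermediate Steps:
$R{\left(p \right)} = 2 p \left(-2 + p\right)$ ($R{\left(p \right)} = \left(-2 + p\right) 2 p = 2 p \left(-2 + p\right)$)
$V{\left(y \right)} = 4 + \frac{65 - y}{y}$
$V{\left(b{\left(4 \right)} \right)} \left(\frac{13}{-9} + \frac{9}{-15}\right) R{\left(-5 \right)} = \left(3 + \frac{65}{4}\right) \left(\frac{13}{-9} + \frac{9}{-15}\right) 2 \left(-5\right) \left(-2 - 5\right) = \left(3 + 65 \cdot \frac{1}{4}\right) \left(13 \left(- \frac{1}{9}\right) + 9 \left(- \frac{1}{15}\right)\right) 2 \left(-5\right) \left(-7\right) = \left(3 + \frac{65}{4}\right) \left(- \frac{13}{9} - \frac{3}{5}\right) 70 = \frac{77 \left(\left(- \frac{92}{45}\right) 70\right)}{4} = \frac{77}{4} \left(- \frac{1288}{9}\right) = - \frac{24794}{9}$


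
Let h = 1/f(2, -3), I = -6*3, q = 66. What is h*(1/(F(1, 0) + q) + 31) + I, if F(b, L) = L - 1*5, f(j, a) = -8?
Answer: -2669/122 ≈ -21.877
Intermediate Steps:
F(b, L) = -5 + L (F(b, L) = L - 5 = -5 + L)
I = -18
h = -⅛ (h = 1/(-8) = -⅛ ≈ -0.12500)
h*(1/(F(1, 0) + q) + 31) + I = -(1/((-5 + 0) + 66) + 31)/8 - 18 = -(1/(-5 + 66) + 31)/8 - 18 = -(1/61 + 31)/8 - 18 = -⅛*1892/61 - 18 = -473/122 - 18 = -2669/122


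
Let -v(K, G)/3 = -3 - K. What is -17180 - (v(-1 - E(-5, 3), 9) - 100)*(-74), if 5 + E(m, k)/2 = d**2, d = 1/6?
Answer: -65785/3 ≈ -21928.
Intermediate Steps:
d = 1/6 ≈ 0.16667
E(m, k) = -179/18 (E(m, k) = -10 + 2*(1/6)**2 = -10 + 2*(1/36) = -10 + 1/18 = -179/18)
v(K, G) = 9 + 3*K (v(K, G) = -3*(-3 - K) = 9 + 3*K)
-17180 - (v(-1 - E(-5, 3), 9) - 100)*(-74) = -17180 - ((9 + 3*(-1 - 1*(-179/18))) - 100)*(-74) = -17180 - ((9 + 3*(-1 + 179/18)) - 100)*(-74) = -17180 - ((9 + 3*(161/18)) - 100)*(-74) = -17180 - ((9 + 161/6) - 100)*(-74) = -17180 - (215/6 - 100)*(-74) = -17180 - (-385)*(-74)/6 = -17180 - 1*14245/3 = -17180 - 14245/3 = -65785/3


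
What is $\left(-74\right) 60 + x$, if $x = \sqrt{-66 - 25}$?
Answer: $-4440 + i \sqrt{91} \approx -4440.0 + 9.5394 i$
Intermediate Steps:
$x = i \sqrt{91}$ ($x = \sqrt{-91} = i \sqrt{91} \approx 9.5394 i$)
$\left(-74\right) 60 + x = \left(-74\right) 60 + i \sqrt{91} = -4440 + i \sqrt{91}$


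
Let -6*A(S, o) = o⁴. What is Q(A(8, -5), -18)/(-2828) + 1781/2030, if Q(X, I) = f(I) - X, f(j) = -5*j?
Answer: 1989647/2460360 ≈ 0.80868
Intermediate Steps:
A(S, o) = -o⁴/6
Q(X, I) = -X - 5*I (Q(X, I) = -5*I - X = -X - 5*I)
Q(A(8, -5), -18)/(-2828) + 1781/2030 = (-(-1)*(-5)⁴/6 - 5*(-18))/(-2828) + 1781/2030 = (-(-1)*625/6 + 90)*(-1/2828) + 1781*(1/2030) = (-1*(-625/6) + 90)*(-1/2828) + 1781/2030 = (625/6 + 90)*(-1/2828) + 1781/2030 = (1165/6)*(-1/2828) + 1781/2030 = -1165/16968 + 1781/2030 = 1989647/2460360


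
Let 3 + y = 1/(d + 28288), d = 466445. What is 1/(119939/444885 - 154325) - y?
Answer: 101900002344755123/33966763700267838 ≈ 3.0000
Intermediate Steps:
y = -1484198/494733 (y = -3 + 1/(466445 + 28288) = -3 + 1/494733 = -1484198/494733 ≈ -3.0000)
1/(119939/444885 - 154325) - y = 1/(119939/444885 - 154325) - 1*(-1484198/494733) = 1/(119939*(1/444885) - 154325) + 1484198/494733 = 1/(119939/444885 - 154325) + 1484198/494733 = 1/(-68656757686/444885) + 1484198/494733 = -444885/68656757686 + 1484198/494733 = 101900002344755123/33966763700267838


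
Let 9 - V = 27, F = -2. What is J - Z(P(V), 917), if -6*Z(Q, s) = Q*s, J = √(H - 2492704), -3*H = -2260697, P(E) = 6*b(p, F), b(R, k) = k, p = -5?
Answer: -1834 + I*√15652245/3 ≈ -1834.0 + 1318.8*I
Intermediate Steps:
V = -18 (V = 9 - 1*27 = 9 - 27 = -18)
P(E) = -12 (P(E) = 6*(-2) = -12)
H = 2260697/3 (H = -⅓*(-2260697) = 2260697/3 ≈ 7.5357e+5)
J = I*√15652245/3 (J = √(2260697/3 - 2492704) = √(-5217415/3) = I*√15652245/3 ≈ 1318.8*I)
Z(Q, s) = -Q*s/6
J - Z(P(V), 917) = I*√15652245/3 - (-1)*(-12)*917/6 = I*√15652245/3 - 1*1834 = I*√15652245/3 - 1834 = -1834 + I*√15652245/3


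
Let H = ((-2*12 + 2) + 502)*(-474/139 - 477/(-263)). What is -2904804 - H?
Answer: -106162907508/36557 ≈ -2.9040e+6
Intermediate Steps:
H = -28012320/36557 (H = ((-24 + 2) + 502)*(-474*1/139 - 477*(-1/263)) = (-22 + 502)*(-474/139 + 477/263) = 480*(-58359/36557) = -28012320/36557 ≈ -766.26)
-2904804 - H = -2904804 - 1*(-28012320/36557) = -2904804 + 28012320/36557 = -106162907508/36557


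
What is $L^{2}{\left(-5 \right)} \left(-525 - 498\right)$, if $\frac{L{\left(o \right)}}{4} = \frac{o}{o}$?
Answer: $-16368$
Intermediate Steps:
$L{\left(o \right)} = 4$ ($L{\left(o \right)} = 4 \frac{o}{o} = 4 \cdot 1 = 4$)
$L^{2}{\left(-5 \right)} \left(-525 - 498\right) = 4^{2} \left(-525 - 498\right) = 16 \left(-525 - 498\right) = 16 \left(-1023\right) = -16368$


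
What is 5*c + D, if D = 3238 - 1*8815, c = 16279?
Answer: 75818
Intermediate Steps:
D = -5577 (D = 3238 - 8815 = -5577)
5*c + D = 5*16279 - 5577 = 81395 - 5577 = 75818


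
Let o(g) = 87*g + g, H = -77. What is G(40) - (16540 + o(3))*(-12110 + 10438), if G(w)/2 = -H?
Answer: 28096442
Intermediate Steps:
o(g) = 88*g
G(w) = 154 (G(w) = 2*(-1*(-77)) = 2*77 = 154)
G(40) - (16540 + o(3))*(-12110 + 10438) = 154 - (16540 + 88*3)*(-12110 + 10438) = 154 - (16540 + 264)*(-1672) = 154 - 16804*(-1672) = 154 - 1*(-28096288) = 154 + 28096288 = 28096442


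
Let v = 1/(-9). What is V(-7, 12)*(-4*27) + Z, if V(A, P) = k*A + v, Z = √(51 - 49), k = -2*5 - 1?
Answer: -8304 + √2 ≈ -8302.6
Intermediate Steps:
v = -⅑ (v = 1*(-⅑) = -⅑ ≈ -0.11111)
k = -11 (k = -10 - 1 = -11)
Z = √2 ≈ 1.4142
V(A, P) = -⅑ - 11*A (V(A, P) = -11*A - ⅑ = -⅑ - 11*A)
V(-7, 12)*(-4*27) + Z = (-⅑ - 11*(-7))*(-4*27) + √2 = (-⅑ + 77)*(-108) + √2 = (692/9)*(-108) + √2 = -8304 + √2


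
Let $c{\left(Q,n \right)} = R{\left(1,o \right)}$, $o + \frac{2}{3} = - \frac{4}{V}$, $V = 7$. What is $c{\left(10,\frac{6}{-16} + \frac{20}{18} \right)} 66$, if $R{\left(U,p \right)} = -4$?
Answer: $-264$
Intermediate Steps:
$o = - \frac{26}{21}$ ($o = - \frac{2}{3} - \frac{4}{7} = - \frac{26}{21} \approx -1.2381$)
$c{\left(Q,n \right)} = -4$
$c{\left(10,\frac{6}{-16} + \frac{20}{18} \right)} 66 = \left(-4\right) 66 = -264$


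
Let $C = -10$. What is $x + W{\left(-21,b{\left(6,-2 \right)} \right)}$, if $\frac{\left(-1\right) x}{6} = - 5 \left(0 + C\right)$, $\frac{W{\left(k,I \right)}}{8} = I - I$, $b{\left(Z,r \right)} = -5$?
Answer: $-300$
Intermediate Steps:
$W{\left(k,I \right)} = 0$ ($W{\left(k,I \right)} = 8 \left(I - I\right) = 8 \cdot 0 = 0$)
$x = -300$ ($x = - 6 \left(- 5 \left(0 - 10\right)\right) = - 6 \left(\left(-5\right) \left(-10\right)\right) = \left(-6\right) 50 = -300$)
$x + W{\left(-21,b{\left(6,-2 \right)} \right)} = -300 + 0 = -300$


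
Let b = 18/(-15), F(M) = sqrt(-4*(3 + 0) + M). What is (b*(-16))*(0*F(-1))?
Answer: 0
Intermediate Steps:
F(M) = sqrt(-12 + M) (F(M) = sqrt(-4*3 + M) = sqrt(-12 + M))
b = -6/5 (b = 18*(-1/15) = -6/5 ≈ -1.2000)
(b*(-16))*(0*F(-1)) = (-6/5*(-16))*(0*sqrt(-12 - 1)) = 96*(0*sqrt(-13))/5 = 96*(0*(I*sqrt(13)))/5 = (96/5)*0 = 0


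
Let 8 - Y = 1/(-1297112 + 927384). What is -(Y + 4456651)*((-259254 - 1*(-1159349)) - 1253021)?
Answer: 290767193900010639/184864 ≈ 1.5729e+12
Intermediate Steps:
Y = 2957825/369728 (Y = 8 - 1/(-1297112 + 927384) = 8 - 1/(-369728) = 8 - 1*(-1/369728) = 8 + 1/369728 = 2957825/369728 ≈ 8.0000)
-(Y + 4456651)*((-259254 - 1*(-1159349)) - 1253021) = -(2957825/369728 + 4456651)*((-259254 - 1*(-1159349)) - 1253021) = -1647751618753*((-259254 + 1159349) - 1253021)/369728 = -1647751618753*(900095 - 1253021)/369728 = -1647751618753*(-352926)/369728 = -1*(-290767193900010639/184864) = 290767193900010639/184864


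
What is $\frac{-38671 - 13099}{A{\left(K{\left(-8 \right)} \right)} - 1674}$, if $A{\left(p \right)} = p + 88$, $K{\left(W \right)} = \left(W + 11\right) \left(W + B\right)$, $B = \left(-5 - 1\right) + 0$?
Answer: $\frac{25885}{814} \approx 31.8$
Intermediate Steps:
$B = -6$ ($B = -6 + 0 = -6$)
$K{\left(W \right)} = \left(-6 + W\right) \left(11 + W\right)$ ($K{\left(W \right)} = \left(W + 11\right) \left(W - 6\right) = \left(11 + W\right) \left(-6 + W\right) = \left(-6 + W\right) \left(11 + W\right)$)
$A{\left(p \right)} = 88 + p$
$\frac{-38671 - 13099}{A{\left(K{\left(-8 \right)} \right)} - 1674} = \frac{-38671 - 13099}{\left(88 + \left(-66 + \left(-8\right)^{2} + 5 \left(-8\right)\right)\right) - 1674} = - \frac{51770}{\left(88 - 42\right) - 1674} = - \frac{51770}{46 - 1674} = - \frac{51770}{-1628} = \left(-51770\right) \left(- \frac{1}{1628}\right) = \frac{25885}{814}$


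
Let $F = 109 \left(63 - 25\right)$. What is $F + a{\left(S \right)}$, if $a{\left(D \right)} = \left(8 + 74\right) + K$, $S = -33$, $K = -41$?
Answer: $4183$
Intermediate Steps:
$a{\left(D \right)} = 41$ ($a{\left(D \right)} = \left(8 + 74\right) - 41 = 82 - 41 = 41$)
$F = 4142$ ($F = 109 \cdot 38 = 4142$)
$F + a{\left(S \right)} = 4142 + 41 = 4183$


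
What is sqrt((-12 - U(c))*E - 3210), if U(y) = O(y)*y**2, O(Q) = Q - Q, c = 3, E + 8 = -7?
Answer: I*sqrt(3030) ≈ 55.045*I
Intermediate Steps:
E = -15 (E = -8 - 7 = -15)
O(Q) = 0
U(y) = 0 (U(y) = 0*y**2 = 0)
sqrt((-12 - U(c))*E - 3210) = sqrt((-12 - 1*0)*(-15) - 3210) = sqrt((-12 + 0)*(-15) - 3210) = sqrt(-12*(-15) - 3210) = sqrt(180 - 3210) = sqrt(-3030) = I*sqrt(3030)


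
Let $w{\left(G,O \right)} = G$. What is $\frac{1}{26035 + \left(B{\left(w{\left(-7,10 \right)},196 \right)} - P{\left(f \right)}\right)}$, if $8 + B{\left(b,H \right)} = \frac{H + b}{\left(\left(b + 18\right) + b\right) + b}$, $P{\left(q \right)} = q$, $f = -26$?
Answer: $\frac{1}{25990} \approx 3.8476 \cdot 10^{-5}$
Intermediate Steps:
$B{\left(b,H \right)} = -8 + \frac{H + b}{18 + 3 b}$ ($B{\left(b,H \right)} = -8 + \frac{H + b}{\left(\left(b + 18\right) + b\right) + b} = -8 + \frac{H + b}{\left(\left(18 + b\right) + b\right) + b} = -8 + \frac{H + b}{\left(18 + 2 b\right) + b} = -8 + \frac{H + b}{18 + 3 b}$)
$\frac{1}{26035 + \left(B{\left(w{\left(-7,10 \right)},196 \right)} - P{\left(f \right)}\right)} = \frac{1}{26035 + \left(\frac{-144 + 196 - -161}{3 \left(6 - 7\right)} - -26\right)} = \frac{1}{26035 + \left(\frac{-144 + 196 + 161}{3 \left(-1\right)} + 26\right)} = \frac{1}{26035 + \left(\frac{1}{3} \left(-1\right) 213 + 26\right)} = \frac{1}{26035 + \left(-71 + 26\right)} = \frac{1}{26035 - 45} = \frac{1}{25990}$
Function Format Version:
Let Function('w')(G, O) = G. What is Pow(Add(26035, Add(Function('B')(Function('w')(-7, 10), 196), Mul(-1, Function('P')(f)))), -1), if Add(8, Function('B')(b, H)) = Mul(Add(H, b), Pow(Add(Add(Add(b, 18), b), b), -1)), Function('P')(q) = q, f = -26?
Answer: Rational(1, 25990) ≈ 3.8476e-5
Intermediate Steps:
Function('B')(b, H) = Add(-8, Mul(Pow(Add(18, Mul(3, b)), -1), Add(H, b))) (Function('B')(b, H) = Add(-8, Mul(Add(H, b), Pow(Add(Add(Add(b, 18), b), b), -1))) = Add(-8, Mul(Add(H, b), Pow(Add(Add(Add(18, b), b), b), -1))) = Add(-8, Mul(Add(H, b), Pow(Add(Add(18, Mul(2, b)), b), -1))) = Add(-8, Mul(Add(H, b), Pow(Add(18, Mul(3, b)), -1))) = Add(-8, Mul(Pow(Add(18, Mul(3, b)), -1), Add(H, b))))
Pow(Add(26035, Add(Function('B')(Function('w')(-7, 10), 196), Mul(-1, Function('P')(f)))), -1) = Pow(Add(26035, Add(Mul(Rational(1, 3), Pow(Add(6, -7), -1), Add(-144, 196, Mul(-23, -7))), Mul(-1, -26))), -1) = Pow(Add(26035, Add(Mul(Rational(1, 3), Pow(-1, -1), Add(-144, 196, 161)), 26)), -1) = Pow(Add(26035, Add(Mul(Rational(1, 3), -1, 213), 26)), -1) = Pow(Add(26035, Add(-71, 26)), -1) = Pow(Add(26035, -45), -1) = Pow(25990, -1) = Rational(1, 25990)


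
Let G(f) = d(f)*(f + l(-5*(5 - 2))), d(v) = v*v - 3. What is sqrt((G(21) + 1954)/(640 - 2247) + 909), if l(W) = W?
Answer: sqrt(2340082867)/1607 ≈ 30.102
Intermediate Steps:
d(v) = -3 + v**2 (d(v) = v**2 - 3 = -3 + v**2)
G(f) = (-15 + f)*(-3 + f**2) (G(f) = (-3 + f**2)*(f - 5*(5 - 2)) = (-3 + f**2)*(f - 5*3) = (-3 + f**2)*(f - 15) = (-3 + f**2)*(-15 + f) = (-15 + f)*(-3 + f**2))
sqrt((G(21) + 1954)/(640 - 2247) + 909) = sqrt(((-15 + 21)*(-3 + 21**2) + 1954)/(640 - 2247) + 909) = sqrt((6*(-3 + 441) + 1954)/(-1607) + 909) = sqrt((6*438 + 1954)*(-1/1607) + 909) = sqrt((2628 + 1954)*(-1/1607) + 909) = sqrt(4582*(-1/1607) + 909) = sqrt(-4582/1607 + 909) = sqrt(1456181/1607) = sqrt(2340082867)/1607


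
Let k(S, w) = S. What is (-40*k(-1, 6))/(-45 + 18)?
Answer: -40/27 ≈ -1.4815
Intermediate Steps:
(-40*k(-1, 6))/(-45 + 18) = (-40*(-1))/(-45 + 18) = 40/(-27) = 40*(-1/27) = -40/27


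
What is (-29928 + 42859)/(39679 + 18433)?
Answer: 12931/58112 ≈ 0.22252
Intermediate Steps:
(-29928 + 42859)/(39679 + 18433) = 12931/58112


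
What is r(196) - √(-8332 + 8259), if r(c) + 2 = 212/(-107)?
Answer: -426/107 - I*√73 ≈ -3.9813 - 8.544*I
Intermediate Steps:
r(c) = -426/107 (r(c) = -2 + 212/(-107) = -2 + 212*(-1/107) = -2 - 212/107 = -426/107)
r(196) - √(-8332 + 8259) = -426/107 - √(-8332 + 8259) = -426/107 - √(-73) = -426/107 - I*√73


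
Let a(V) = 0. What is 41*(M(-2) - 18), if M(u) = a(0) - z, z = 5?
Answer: -943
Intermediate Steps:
M(u) = -5 (M(u) = 0 - 1*5 = 0 - 5 = -5)
41*(M(-2) - 18) = 41*(-5 - 18) = 41*(-23) = -943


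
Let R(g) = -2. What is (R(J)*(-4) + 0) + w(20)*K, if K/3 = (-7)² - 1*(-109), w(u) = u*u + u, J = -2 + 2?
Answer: 199088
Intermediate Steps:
J = 0
w(u) = u + u² (w(u) = u² + u = u + u²)
K = 474 (K = 3*((-7)² - 1*(-109)) = 3*(49 + 109) = 3*158 = 474)
(R(J)*(-4) + 0) + w(20)*K = (-2*(-4) + 0) + (20*(1 + 20))*474 = (8 + 0) + (20*21)*474 = 8 + 420*474 = 8 + 199080 = 199088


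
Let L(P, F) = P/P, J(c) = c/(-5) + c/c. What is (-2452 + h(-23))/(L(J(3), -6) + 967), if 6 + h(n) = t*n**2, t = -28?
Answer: -785/44 ≈ -17.841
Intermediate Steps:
h(n) = -6 - 28*n**2
J(c) = 1 - c/5 (J(c) = c*(-1/5) + 1 = -c/5 + 1 = 1 - c/5)
L(P, F) = 1
(-2452 + h(-23))/(L(J(3), -6) + 967) = (-2452 + (-6 - 28*(-23)**2))/(1 + 967) = (-2452 + (-6 - 28*529))/968 = (-2452 + (-6 - 14812))*(1/968) = (-2452 - 14818)*(1/968) = -17270*1/968 = -785/44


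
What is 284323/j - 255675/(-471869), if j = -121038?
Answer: -103216819037/57114080022 ≈ -1.8072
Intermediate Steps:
284323/j - 255675/(-471869) = 284323/(-121038) - 255675/(-471869) = 284323*(-1/121038) - 255675*(-1/471869) = -284323/121038 + 255675/471869 = -103216819037/57114080022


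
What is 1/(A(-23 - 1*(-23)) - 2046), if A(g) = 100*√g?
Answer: -1/2046 ≈ -0.00048876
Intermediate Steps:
1/(A(-23 - 1*(-23)) - 2046) = 1/(100*√(-23 - 1*(-23)) - 2046) = 1/(100*√(-23 + 23) - 2046) = 1/(100*√0 - 2046) = 1/(100*0 - 2046) = 1/(0 - 2046) = 1/(-2046) = -1/2046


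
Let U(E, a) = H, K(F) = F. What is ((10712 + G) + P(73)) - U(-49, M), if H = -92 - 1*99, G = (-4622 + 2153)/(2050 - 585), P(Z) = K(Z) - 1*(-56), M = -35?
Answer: 16159411/1465 ≈ 11030.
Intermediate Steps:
P(Z) = 56 + Z (P(Z) = Z - 1*(-56) = Z + 56 = 56 + Z)
G = -2469/1465 ≈ -1.6853
H = -191 (H = -92 - 99 = -191)
U(E, a) = -191
((10712 + G) + P(73)) - U(-49, M) = ((10712 - 2469/1465) + (56 + 73)) - 1*(-191) = (15690611/1465 + 129) + 191 = 15879596/1465 + 191 = 16159411/1465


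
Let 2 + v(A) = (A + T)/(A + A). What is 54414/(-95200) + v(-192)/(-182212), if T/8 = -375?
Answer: -4957742359/8673291200 ≈ -0.57161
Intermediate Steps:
T = -3000 (T = 8*(-375) = -3000)
v(A) = -2 + (-3000 + A)/(2*A) (v(A) = -2 + (A - 3000)/(A + A) = -2 + (-3000 + A)/((2*A)) = -2 + (-3000 + A)*(1/(2*A)) = -2 + (-3000 + A)/(2*A))
54414/(-95200) + v(-192)/(-182212) = 54414/(-95200) + (-3/2 - 1500/(-192))/(-182212) = 54414*(-1/95200) + (-3/2 - 1500*(-1/192))*(-1/182212) = -27207/47600 + (-3/2 + 125/16)*(-1/182212) = -27207/47600 + (101/16)*(-1/182212) = -27207/47600 - 101/2915392 = -4957742359/8673291200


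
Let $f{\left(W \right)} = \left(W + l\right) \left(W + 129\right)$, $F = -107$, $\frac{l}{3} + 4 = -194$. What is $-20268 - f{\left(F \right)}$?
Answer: $-4846$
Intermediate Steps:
$l = -594$ ($l = -12 + 3 \left(-194\right) = -12 - 582 = -594$)
$f{\left(W \right)} = \left(-594 + W\right) \left(129 + W\right)$ ($f{\left(W \right)} = \left(W - 594\right) \left(W + 129\right) = \left(-594 + W\right) \left(129 + W\right)$)
$-20268 - f{\left(F \right)} = -20268 - \left(-76626 + \left(-107\right)^{2} - -49755\right) = -20268 - \left(-76626 + 11449 + 49755\right) = -20268 - -15422 = -20268 + 15422 = -4846$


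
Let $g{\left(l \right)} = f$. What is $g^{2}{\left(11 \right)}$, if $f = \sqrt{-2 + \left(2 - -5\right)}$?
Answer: $5$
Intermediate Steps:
$f = \sqrt{5}$ ($f = \sqrt{-2 + \left(2 + 5\right)} = \sqrt{-2 + 7} = \sqrt{5} \approx 2.2361$)
$g{\left(l \right)} = \sqrt{5}$
$g^{2}{\left(11 \right)} = \left(\sqrt{5}\right)^{2} = 5$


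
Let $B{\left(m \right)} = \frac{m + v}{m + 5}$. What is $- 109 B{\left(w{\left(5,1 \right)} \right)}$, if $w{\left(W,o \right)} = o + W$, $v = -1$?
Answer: $- \frac{545}{11} \approx -49.545$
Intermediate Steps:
$w{\left(W,o \right)} = W + o$
$B{\left(m \right)} = \frac{-1 + m}{5 + m}$ ($B{\left(m \right)} = \frac{m - 1}{m + 5} = \frac{-1 + m}{5 + m}$)
$- 109 B{\left(w{\left(5,1 \right)} \right)} = - 109 \frac{-1 + \left(5 + 1\right)}{5 + \left(5 + 1\right)} = - 109 \frac{-1 + 6}{5 + 6} = - 109 \cdot \frac{1}{11} \cdot 5 = \left(-109\right) \frac{5}{11} = - \frac{545}{11}$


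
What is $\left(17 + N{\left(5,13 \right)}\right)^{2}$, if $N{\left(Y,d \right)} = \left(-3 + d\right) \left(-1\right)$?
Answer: $49$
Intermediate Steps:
$N{\left(Y,d \right)} = 3 - d$
$\left(17 + N{\left(5,13 \right)}\right)^{2} = \left(17 + \left(3 - 13\right)\right)^{2} = \left(17 - 10\right)^{2} = 7^{2} = 49$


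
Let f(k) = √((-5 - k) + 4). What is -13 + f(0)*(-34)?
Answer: -13 - 34*I ≈ -13.0 - 34.0*I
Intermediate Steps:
f(k) = √(-1 - k)
-13 + f(0)*(-34) = -13 + √(-1 - 1*0)*(-34) = -13 + √(-1 + 0)*(-34) = -13 + √(-1)*(-34) = -13 + I*(-34) = -13 - 34*I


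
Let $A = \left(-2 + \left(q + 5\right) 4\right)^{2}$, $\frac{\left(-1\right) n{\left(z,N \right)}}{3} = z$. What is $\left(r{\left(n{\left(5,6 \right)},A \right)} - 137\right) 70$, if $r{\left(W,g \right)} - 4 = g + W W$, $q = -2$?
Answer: $13440$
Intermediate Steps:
$n{\left(z,N \right)} = - 3 z$
$A = 100$ ($A = \left(-2 + \left(-2 + 5\right) 4\right)^{2} = \left(-2 + 3 \cdot 4\right)^{2} = \left(-2 + 12\right)^{2} = 10^{2} = 100$)
$r{\left(W,g \right)} = 4 + g + W^{2}$ ($r{\left(W,g \right)} = 4 + \left(g + W W\right) = 4 + \left(g + W^{2}\right) = 4 + g + W^{2}$)
$\left(r{\left(n{\left(5,6 \right)},A \right)} - 137\right) 70 = \left(\left(4 + 100 + \left(\left(-3\right) 5\right)^{2}\right) - 137\right) 70 = \left(\left(4 + 100 + \left(-15\right)^{2}\right) - 137\right) 70 = \left(\left(4 + 100 + 225\right) - 137\right) 70 = \left(329 - 137\right) 70 = 192 \cdot 70 = 13440$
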